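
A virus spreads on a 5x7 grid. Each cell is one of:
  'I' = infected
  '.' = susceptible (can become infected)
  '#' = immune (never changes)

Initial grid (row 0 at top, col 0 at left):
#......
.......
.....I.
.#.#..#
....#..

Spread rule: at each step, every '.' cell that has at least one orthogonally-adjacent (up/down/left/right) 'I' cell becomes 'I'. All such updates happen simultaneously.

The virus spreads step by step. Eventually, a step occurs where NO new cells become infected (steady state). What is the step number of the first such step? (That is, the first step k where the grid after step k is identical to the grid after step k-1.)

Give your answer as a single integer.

Step 0 (initial): 1 infected
Step 1: +4 new -> 5 infected
Step 2: +6 new -> 11 infected
Step 3: +5 new -> 16 infected
Step 4: +4 new -> 20 infected
Step 5: +4 new -> 24 infected
Step 6: +5 new -> 29 infected
Step 7: +1 new -> 30 infected
Step 8: +0 new -> 30 infected

Answer: 8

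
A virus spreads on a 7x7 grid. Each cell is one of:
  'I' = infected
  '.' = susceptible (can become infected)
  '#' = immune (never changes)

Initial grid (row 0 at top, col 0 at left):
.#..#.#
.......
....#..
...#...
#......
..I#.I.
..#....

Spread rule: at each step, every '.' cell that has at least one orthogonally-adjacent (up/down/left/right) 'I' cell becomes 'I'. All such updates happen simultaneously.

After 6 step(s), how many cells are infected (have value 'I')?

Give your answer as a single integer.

Step 0 (initial): 2 infected
Step 1: +6 new -> 8 infected
Step 2: +10 new -> 18 infected
Step 3: +7 new -> 25 infected
Step 4: +6 new -> 31 infected
Step 5: +7 new -> 38 infected
Step 6: +2 new -> 40 infected

Answer: 40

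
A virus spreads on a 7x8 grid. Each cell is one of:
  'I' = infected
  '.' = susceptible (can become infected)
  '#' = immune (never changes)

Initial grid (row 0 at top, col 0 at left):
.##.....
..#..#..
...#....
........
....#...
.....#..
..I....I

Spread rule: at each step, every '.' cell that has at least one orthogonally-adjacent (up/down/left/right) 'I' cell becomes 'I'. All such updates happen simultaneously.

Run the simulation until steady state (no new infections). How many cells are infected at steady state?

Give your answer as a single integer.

Step 0 (initial): 2 infected
Step 1: +5 new -> 7 infected
Step 2: +8 new -> 15 infected
Step 3: +7 new -> 22 infected
Step 4: +7 new -> 29 infected
Step 5: +6 new -> 35 infected
Step 6: +6 new -> 41 infected
Step 7: +3 new -> 44 infected
Step 8: +4 new -> 48 infected
Step 9: +1 new -> 49 infected
Step 10: +0 new -> 49 infected

Answer: 49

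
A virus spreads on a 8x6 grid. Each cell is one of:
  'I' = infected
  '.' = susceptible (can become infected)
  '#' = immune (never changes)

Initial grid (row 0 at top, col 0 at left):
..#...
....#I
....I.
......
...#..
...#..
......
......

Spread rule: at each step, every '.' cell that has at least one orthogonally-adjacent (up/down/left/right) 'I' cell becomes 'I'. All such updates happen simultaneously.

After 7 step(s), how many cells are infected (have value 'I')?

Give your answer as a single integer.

Answer: 41

Derivation:
Step 0 (initial): 2 infected
Step 1: +4 new -> 6 infected
Step 2: +6 new -> 12 infected
Step 3: +6 new -> 18 infected
Step 4: +6 new -> 24 infected
Step 5: +8 new -> 32 infected
Step 6: +6 new -> 38 infected
Step 7: +3 new -> 41 infected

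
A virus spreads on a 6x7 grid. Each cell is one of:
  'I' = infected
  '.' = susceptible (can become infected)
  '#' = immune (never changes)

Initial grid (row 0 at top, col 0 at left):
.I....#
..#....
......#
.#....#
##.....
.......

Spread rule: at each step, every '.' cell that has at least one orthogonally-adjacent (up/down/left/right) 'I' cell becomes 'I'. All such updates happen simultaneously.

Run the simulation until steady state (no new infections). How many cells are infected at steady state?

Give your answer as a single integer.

Answer: 35

Derivation:
Step 0 (initial): 1 infected
Step 1: +3 new -> 4 infected
Step 2: +3 new -> 7 infected
Step 3: +4 new -> 11 infected
Step 4: +5 new -> 16 infected
Step 5: +4 new -> 20 infected
Step 6: +5 new -> 25 infected
Step 7: +4 new -> 29 infected
Step 8: +3 new -> 32 infected
Step 9: +2 new -> 34 infected
Step 10: +1 new -> 35 infected
Step 11: +0 new -> 35 infected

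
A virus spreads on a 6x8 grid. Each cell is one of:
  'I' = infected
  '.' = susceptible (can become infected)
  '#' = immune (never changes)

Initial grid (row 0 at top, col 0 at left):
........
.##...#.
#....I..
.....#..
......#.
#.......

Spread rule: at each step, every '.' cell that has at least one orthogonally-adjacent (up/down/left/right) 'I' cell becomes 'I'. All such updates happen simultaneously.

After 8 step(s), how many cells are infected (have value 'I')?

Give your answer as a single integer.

Step 0 (initial): 1 infected
Step 1: +3 new -> 4 infected
Step 2: +6 new -> 10 infected
Step 3: +8 new -> 18 infected
Step 4: +8 new -> 26 infected
Step 5: +6 new -> 32 infected
Step 6: +5 new -> 37 infected
Step 7: +3 new -> 40 infected
Step 8: +1 new -> 41 infected

Answer: 41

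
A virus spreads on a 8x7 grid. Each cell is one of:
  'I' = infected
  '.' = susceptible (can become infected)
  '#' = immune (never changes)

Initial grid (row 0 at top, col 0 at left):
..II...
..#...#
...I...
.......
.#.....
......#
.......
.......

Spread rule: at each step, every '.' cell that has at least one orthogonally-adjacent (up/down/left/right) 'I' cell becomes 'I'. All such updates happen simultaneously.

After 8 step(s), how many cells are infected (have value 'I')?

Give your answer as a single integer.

Answer: 52

Derivation:
Step 0 (initial): 3 infected
Step 1: +6 new -> 9 infected
Step 2: +9 new -> 18 infected
Step 3: +10 new -> 28 infected
Step 4: +6 new -> 34 infected
Step 5: +7 new -> 41 infected
Step 6: +5 new -> 46 infected
Step 7: +4 new -> 50 infected
Step 8: +2 new -> 52 infected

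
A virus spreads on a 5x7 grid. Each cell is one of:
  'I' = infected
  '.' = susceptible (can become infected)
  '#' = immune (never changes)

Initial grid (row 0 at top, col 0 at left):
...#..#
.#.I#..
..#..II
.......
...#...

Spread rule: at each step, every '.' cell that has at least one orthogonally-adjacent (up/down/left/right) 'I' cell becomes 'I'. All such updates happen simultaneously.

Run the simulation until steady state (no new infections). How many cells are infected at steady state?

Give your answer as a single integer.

Answer: 29

Derivation:
Step 0 (initial): 3 infected
Step 1: +7 new -> 10 infected
Step 2: +6 new -> 16 infected
Step 3: +4 new -> 20 infected
Step 4: +3 new -> 23 infected
Step 5: +4 new -> 27 infected
Step 6: +2 new -> 29 infected
Step 7: +0 new -> 29 infected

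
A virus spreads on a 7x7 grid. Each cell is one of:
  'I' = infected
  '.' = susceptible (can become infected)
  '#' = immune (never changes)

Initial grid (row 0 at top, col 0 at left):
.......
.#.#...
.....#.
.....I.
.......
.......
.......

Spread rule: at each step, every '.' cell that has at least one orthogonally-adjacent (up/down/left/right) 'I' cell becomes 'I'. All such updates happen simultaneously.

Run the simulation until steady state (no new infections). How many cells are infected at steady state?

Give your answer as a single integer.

Step 0 (initial): 1 infected
Step 1: +3 new -> 4 infected
Step 2: +6 new -> 10 infected
Step 3: +8 new -> 18 infected
Step 4: +9 new -> 27 infected
Step 5: +8 new -> 35 infected
Step 6: +5 new -> 40 infected
Step 7: +4 new -> 44 infected
Step 8: +2 new -> 46 infected
Step 9: +0 new -> 46 infected

Answer: 46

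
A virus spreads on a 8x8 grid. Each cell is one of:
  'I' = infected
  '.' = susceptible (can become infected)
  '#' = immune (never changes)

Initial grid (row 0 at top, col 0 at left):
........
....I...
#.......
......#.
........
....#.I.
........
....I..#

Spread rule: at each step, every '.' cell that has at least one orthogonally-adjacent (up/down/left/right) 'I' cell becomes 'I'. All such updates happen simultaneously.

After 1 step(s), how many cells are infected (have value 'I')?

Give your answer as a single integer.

Answer: 14

Derivation:
Step 0 (initial): 3 infected
Step 1: +11 new -> 14 infected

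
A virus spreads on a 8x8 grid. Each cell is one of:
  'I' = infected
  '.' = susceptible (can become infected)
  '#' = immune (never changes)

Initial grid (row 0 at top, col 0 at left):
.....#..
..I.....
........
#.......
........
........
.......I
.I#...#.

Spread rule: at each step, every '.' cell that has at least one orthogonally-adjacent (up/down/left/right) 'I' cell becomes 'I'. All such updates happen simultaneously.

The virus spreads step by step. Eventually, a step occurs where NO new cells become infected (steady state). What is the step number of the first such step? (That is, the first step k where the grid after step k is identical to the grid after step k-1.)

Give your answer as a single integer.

Answer: 7

Derivation:
Step 0 (initial): 3 infected
Step 1: +9 new -> 12 infected
Step 2: +13 new -> 25 infected
Step 3: +17 new -> 42 infected
Step 4: +12 new -> 54 infected
Step 5: +5 new -> 59 infected
Step 6: +1 new -> 60 infected
Step 7: +0 new -> 60 infected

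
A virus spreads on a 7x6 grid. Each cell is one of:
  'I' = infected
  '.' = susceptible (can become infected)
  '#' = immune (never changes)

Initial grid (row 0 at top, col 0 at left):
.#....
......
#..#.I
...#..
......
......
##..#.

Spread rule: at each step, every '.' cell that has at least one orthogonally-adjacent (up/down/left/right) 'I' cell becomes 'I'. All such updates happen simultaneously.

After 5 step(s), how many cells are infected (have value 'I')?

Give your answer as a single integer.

Step 0 (initial): 1 infected
Step 1: +3 new -> 4 infected
Step 2: +4 new -> 8 infected
Step 3: +4 new -> 12 infected
Step 4: +5 new -> 17 infected
Step 5: +5 new -> 22 infected

Answer: 22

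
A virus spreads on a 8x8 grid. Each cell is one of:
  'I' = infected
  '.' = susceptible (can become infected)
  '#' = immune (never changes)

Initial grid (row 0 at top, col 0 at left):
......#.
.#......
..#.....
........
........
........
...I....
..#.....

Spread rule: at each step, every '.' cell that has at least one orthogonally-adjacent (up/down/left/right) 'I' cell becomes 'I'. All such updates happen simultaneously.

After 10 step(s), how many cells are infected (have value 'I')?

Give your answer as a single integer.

Answer: 60

Derivation:
Step 0 (initial): 1 infected
Step 1: +4 new -> 5 infected
Step 2: +6 new -> 11 infected
Step 3: +9 new -> 20 infected
Step 4: +10 new -> 30 infected
Step 5: +8 new -> 38 infected
Step 6: +8 new -> 46 infected
Step 7: +6 new -> 52 infected
Step 8: +5 new -> 57 infected
Step 9: +2 new -> 59 infected
Step 10: +1 new -> 60 infected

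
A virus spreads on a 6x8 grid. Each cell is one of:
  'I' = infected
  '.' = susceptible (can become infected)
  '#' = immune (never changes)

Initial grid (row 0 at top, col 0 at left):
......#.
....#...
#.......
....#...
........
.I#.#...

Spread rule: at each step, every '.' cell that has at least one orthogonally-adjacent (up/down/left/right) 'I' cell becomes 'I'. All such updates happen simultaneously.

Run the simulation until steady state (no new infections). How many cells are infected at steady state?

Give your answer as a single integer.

Answer: 42

Derivation:
Step 0 (initial): 1 infected
Step 1: +2 new -> 3 infected
Step 2: +3 new -> 6 infected
Step 3: +4 new -> 10 infected
Step 4: +5 new -> 15 infected
Step 5: +5 new -> 20 infected
Step 6: +7 new -> 27 infected
Step 7: +5 new -> 32 infected
Step 8: +5 new -> 37 infected
Step 9: +3 new -> 40 infected
Step 10: +1 new -> 41 infected
Step 11: +1 new -> 42 infected
Step 12: +0 new -> 42 infected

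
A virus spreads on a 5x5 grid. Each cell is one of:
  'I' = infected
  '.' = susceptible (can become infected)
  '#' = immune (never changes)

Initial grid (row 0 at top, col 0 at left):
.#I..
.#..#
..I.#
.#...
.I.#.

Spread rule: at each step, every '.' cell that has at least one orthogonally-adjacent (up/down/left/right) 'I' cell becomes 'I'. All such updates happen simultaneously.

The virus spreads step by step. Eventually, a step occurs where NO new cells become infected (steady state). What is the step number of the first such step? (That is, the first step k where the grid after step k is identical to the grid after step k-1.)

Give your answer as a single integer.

Answer: 5

Derivation:
Step 0 (initial): 3 infected
Step 1: +7 new -> 10 infected
Step 2: +5 new -> 15 infected
Step 3: +2 new -> 17 infected
Step 4: +2 new -> 19 infected
Step 5: +0 new -> 19 infected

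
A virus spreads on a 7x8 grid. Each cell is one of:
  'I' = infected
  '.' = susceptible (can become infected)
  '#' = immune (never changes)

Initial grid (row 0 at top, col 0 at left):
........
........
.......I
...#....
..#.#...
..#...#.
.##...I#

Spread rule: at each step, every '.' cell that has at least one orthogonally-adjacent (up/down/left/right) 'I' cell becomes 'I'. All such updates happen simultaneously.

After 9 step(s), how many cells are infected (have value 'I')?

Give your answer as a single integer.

Answer: 46

Derivation:
Step 0 (initial): 2 infected
Step 1: +4 new -> 6 infected
Step 2: +7 new -> 13 infected
Step 3: +9 new -> 22 infected
Step 4: +5 new -> 27 infected
Step 5: +4 new -> 31 infected
Step 6: +4 new -> 35 infected
Step 7: +4 new -> 39 infected
Step 8: +4 new -> 43 infected
Step 9: +3 new -> 46 infected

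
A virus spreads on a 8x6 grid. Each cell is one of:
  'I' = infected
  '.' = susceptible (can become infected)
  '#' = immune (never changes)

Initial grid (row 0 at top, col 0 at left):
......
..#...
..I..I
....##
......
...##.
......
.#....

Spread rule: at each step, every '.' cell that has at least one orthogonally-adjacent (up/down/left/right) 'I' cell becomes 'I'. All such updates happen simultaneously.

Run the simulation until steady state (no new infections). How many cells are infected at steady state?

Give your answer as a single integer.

Step 0 (initial): 2 infected
Step 1: +5 new -> 7 infected
Step 2: +8 new -> 15 infected
Step 3: +8 new -> 23 infected
Step 4: +6 new -> 29 infected
Step 5: +5 new -> 34 infected
Step 6: +4 new -> 38 infected
Step 7: +3 new -> 41 infected
Step 8: +1 new -> 42 infected
Step 9: +0 new -> 42 infected

Answer: 42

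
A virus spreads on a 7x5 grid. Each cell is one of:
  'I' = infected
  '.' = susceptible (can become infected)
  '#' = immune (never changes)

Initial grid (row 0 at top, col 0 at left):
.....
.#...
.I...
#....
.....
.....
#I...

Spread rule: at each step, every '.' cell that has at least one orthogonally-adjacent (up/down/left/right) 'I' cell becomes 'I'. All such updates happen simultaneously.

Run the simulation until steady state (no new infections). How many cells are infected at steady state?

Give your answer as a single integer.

Step 0 (initial): 2 infected
Step 1: +5 new -> 7 infected
Step 2: +8 new -> 15 infected
Step 3: +9 new -> 24 infected
Step 4: +6 new -> 30 infected
Step 5: +2 new -> 32 infected
Step 6: +0 new -> 32 infected

Answer: 32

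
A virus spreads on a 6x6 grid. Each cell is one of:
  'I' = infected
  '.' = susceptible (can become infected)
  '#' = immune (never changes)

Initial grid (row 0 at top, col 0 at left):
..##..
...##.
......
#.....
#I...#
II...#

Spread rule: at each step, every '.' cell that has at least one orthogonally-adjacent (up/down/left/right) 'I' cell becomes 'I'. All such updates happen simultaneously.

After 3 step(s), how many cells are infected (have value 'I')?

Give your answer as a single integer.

Step 0 (initial): 3 infected
Step 1: +3 new -> 6 infected
Step 2: +4 new -> 10 infected
Step 3: +6 new -> 16 infected

Answer: 16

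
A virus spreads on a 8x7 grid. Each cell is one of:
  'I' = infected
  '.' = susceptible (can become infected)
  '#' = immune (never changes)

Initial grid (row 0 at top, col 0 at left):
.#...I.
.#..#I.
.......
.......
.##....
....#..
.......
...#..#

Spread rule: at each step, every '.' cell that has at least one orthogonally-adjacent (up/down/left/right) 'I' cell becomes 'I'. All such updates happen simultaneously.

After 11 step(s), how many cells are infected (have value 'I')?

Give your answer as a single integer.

Step 0 (initial): 2 infected
Step 1: +4 new -> 6 infected
Step 2: +4 new -> 10 infected
Step 3: +6 new -> 16 infected
Step 4: +6 new -> 22 infected
Step 5: +5 new -> 27 infected
Step 6: +6 new -> 33 infected
Step 7: +5 new -> 38 infected
Step 8: +4 new -> 42 infected
Step 9: +3 new -> 45 infected
Step 10: +2 new -> 47 infected
Step 11: +1 new -> 48 infected

Answer: 48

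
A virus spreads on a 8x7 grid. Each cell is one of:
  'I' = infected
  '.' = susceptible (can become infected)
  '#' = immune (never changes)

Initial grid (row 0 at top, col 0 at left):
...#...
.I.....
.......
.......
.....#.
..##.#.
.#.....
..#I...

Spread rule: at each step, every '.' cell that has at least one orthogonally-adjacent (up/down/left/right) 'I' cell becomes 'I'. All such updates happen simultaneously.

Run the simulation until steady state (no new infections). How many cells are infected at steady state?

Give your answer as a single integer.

Answer: 49

Derivation:
Step 0 (initial): 2 infected
Step 1: +6 new -> 8 infected
Step 2: +9 new -> 17 infected
Step 3: +8 new -> 25 infected
Step 4: +9 new -> 34 infected
Step 5: +7 new -> 41 infected
Step 6: +5 new -> 46 infected
Step 7: +2 new -> 48 infected
Step 8: +1 new -> 49 infected
Step 9: +0 new -> 49 infected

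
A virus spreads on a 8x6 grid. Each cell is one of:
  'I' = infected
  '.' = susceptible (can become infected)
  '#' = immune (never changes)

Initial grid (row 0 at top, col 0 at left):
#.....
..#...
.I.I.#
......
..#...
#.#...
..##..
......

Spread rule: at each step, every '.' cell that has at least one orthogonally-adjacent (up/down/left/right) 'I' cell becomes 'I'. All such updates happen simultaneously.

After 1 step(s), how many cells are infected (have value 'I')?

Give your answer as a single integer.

Step 0 (initial): 2 infected
Step 1: +7 new -> 9 infected

Answer: 9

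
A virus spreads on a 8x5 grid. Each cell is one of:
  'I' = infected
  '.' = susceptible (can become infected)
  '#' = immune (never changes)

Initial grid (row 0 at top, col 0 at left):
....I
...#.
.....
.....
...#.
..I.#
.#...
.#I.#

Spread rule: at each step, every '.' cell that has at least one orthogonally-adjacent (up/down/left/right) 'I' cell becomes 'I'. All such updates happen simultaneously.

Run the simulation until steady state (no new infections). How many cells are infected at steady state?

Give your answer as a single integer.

Answer: 34

Derivation:
Step 0 (initial): 3 infected
Step 1: +7 new -> 10 infected
Step 2: +6 new -> 16 infected
Step 3: +10 new -> 26 infected
Step 4: +6 new -> 32 infected
Step 5: +2 new -> 34 infected
Step 6: +0 new -> 34 infected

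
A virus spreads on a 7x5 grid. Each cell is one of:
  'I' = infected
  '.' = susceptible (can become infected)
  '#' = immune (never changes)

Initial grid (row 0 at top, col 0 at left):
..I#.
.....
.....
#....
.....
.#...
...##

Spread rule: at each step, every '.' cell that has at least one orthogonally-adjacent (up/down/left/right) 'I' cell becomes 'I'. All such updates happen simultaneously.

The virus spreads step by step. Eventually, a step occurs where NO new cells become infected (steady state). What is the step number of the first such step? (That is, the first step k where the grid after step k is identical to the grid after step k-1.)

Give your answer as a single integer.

Answer: 9

Derivation:
Step 0 (initial): 1 infected
Step 1: +2 new -> 3 infected
Step 2: +4 new -> 7 infected
Step 3: +5 new -> 12 infected
Step 4: +6 new -> 18 infected
Step 5: +4 new -> 22 infected
Step 6: +4 new -> 26 infected
Step 7: +3 new -> 29 infected
Step 8: +1 new -> 30 infected
Step 9: +0 new -> 30 infected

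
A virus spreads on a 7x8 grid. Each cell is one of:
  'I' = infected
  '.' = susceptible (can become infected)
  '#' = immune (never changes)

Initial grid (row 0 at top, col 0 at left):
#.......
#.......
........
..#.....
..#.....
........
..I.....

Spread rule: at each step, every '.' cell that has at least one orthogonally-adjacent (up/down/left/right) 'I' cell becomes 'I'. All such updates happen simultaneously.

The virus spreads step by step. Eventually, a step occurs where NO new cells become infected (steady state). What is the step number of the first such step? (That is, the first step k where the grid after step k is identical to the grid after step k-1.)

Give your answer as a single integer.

Step 0 (initial): 1 infected
Step 1: +3 new -> 4 infected
Step 2: +4 new -> 8 infected
Step 3: +5 new -> 13 infected
Step 4: +6 new -> 19 infected
Step 5: +7 new -> 26 infected
Step 6: +8 new -> 34 infected
Step 7: +7 new -> 41 infected
Step 8: +5 new -> 46 infected
Step 9: +3 new -> 49 infected
Step 10: +2 new -> 51 infected
Step 11: +1 new -> 52 infected
Step 12: +0 new -> 52 infected

Answer: 12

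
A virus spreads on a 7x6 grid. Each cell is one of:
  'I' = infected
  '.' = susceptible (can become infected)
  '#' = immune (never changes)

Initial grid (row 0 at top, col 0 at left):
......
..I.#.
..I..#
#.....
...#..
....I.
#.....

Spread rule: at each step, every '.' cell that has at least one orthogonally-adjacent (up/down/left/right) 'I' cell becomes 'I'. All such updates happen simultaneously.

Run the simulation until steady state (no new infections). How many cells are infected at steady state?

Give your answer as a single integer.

Answer: 37

Derivation:
Step 0 (initial): 3 infected
Step 1: +10 new -> 13 infected
Step 2: +13 new -> 26 infected
Step 3: +6 new -> 32 infected
Step 4: +4 new -> 36 infected
Step 5: +1 new -> 37 infected
Step 6: +0 new -> 37 infected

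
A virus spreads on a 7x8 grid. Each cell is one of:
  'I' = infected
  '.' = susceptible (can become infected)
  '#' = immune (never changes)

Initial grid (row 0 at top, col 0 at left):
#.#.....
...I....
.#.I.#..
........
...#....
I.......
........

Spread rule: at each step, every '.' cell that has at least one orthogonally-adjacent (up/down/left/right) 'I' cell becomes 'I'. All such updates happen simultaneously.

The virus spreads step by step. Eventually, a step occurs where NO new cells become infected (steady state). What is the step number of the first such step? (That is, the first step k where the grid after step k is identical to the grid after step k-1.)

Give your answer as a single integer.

Step 0 (initial): 3 infected
Step 1: +9 new -> 12 infected
Step 2: +9 new -> 21 infected
Step 3: +11 new -> 32 infected
Step 4: +7 new -> 39 infected
Step 5: +6 new -> 45 infected
Step 6: +3 new -> 48 infected
Step 7: +2 new -> 50 infected
Step 8: +1 new -> 51 infected
Step 9: +0 new -> 51 infected

Answer: 9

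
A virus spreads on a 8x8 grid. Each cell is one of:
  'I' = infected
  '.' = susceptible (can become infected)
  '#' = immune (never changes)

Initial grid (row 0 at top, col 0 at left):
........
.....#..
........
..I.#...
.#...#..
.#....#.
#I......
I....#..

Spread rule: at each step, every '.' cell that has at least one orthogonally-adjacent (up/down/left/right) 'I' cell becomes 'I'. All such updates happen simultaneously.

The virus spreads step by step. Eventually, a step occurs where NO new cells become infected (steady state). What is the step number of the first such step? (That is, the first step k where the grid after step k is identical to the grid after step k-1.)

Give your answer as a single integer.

Answer: 9

Derivation:
Step 0 (initial): 3 infected
Step 1: +6 new -> 9 infected
Step 2: +8 new -> 17 infected
Step 3: +10 new -> 27 infected
Step 4: +9 new -> 36 infected
Step 5: +6 new -> 42 infected
Step 6: +6 new -> 48 infected
Step 7: +6 new -> 54 infected
Step 8: +2 new -> 56 infected
Step 9: +0 new -> 56 infected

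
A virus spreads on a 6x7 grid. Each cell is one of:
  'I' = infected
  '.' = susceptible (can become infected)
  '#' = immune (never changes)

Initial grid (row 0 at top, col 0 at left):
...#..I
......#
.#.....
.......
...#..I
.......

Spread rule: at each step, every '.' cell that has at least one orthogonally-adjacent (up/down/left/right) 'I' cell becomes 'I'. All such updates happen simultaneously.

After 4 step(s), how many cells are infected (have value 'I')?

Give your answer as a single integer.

Answer: 20

Derivation:
Step 0 (initial): 2 infected
Step 1: +4 new -> 6 infected
Step 2: +6 new -> 12 infected
Step 3: +4 new -> 16 infected
Step 4: +4 new -> 20 infected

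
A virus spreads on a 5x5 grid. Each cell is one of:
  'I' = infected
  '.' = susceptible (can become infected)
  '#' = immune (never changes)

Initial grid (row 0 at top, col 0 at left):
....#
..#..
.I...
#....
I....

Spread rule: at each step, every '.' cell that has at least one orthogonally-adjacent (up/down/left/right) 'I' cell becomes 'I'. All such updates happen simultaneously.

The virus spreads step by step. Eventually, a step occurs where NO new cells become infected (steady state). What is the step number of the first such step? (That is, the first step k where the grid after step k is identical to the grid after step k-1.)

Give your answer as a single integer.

Answer: 5

Derivation:
Step 0 (initial): 2 infected
Step 1: +5 new -> 7 infected
Step 2: +5 new -> 12 infected
Step 3: +6 new -> 18 infected
Step 4: +4 new -> 22 infected
Step 5: +0 new -> 22 infected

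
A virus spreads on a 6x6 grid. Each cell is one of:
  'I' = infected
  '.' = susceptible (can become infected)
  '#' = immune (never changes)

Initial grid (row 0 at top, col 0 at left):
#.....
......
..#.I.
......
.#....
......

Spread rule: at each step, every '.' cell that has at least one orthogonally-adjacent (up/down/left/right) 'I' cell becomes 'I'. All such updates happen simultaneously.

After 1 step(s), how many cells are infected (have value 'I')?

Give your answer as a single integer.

Answer: 5

Derivation:
Step 0 (initial): 1 infected
Step 1: +4 new -> 5 infected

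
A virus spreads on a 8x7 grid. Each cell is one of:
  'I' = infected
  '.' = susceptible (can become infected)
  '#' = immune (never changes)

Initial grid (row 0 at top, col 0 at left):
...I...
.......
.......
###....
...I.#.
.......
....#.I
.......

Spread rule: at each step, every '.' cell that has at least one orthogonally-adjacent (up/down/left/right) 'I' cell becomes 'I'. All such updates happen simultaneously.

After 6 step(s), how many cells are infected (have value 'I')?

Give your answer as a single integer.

Answer: 51

Derivation:
Step 0 (initial): 3 infected
Step 1: +10 new -> 13 infected
Step 2: +13 new -> 26 infected
Step 3: +13 new -> 39 infected
Step 4: +8 new -> 47 infected
Step 5: +3 new -> 50 infected
Step 6: +1 new -> 51 infected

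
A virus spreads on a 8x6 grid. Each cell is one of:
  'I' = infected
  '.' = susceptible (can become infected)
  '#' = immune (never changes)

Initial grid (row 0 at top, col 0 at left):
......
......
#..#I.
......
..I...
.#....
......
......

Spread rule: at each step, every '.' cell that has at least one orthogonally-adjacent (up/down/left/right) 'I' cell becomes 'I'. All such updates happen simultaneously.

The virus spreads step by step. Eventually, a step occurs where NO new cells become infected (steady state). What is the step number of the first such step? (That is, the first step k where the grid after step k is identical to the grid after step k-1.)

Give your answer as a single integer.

Step 0 (initial): 2 infected
Step 1: +7 new -> 9 infected
Step 2: +11 new -> 20 infected
Step 3: +11 new -> 31 infected
Step 4: +7 new -> 38 infected
Step 5: +5 new -> 43 infected
Step 6: +2 new -> 45 infected
Step 7: +0 new -> 45 infected

Answer: 7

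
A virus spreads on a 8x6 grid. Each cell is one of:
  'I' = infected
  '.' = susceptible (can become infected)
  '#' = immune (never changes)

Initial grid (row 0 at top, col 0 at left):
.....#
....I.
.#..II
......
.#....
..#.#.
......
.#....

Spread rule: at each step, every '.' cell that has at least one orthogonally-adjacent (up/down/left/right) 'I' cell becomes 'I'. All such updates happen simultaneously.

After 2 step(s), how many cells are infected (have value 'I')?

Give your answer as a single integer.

Answer: 15

Derivation:
Step 0 (initial): 3 infected
Step 1: +6 new -> 9 infected
Step 2: +6 new -> 15 infected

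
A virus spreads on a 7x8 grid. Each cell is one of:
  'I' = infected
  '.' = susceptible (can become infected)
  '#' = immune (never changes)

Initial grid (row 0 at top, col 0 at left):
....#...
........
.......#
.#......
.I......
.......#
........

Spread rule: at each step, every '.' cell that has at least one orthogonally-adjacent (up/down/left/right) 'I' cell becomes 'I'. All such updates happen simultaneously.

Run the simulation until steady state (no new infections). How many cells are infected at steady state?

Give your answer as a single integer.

Step 0 (initial): 1 infected
Step 1: +3 new -> 4 infected
Step 2: +6 new -> 10 infected
Step 3: +7 new -> 17 infected
Step 4: +8 new -> 25 infected
Step 5: +9 new -> 34 infected
Step 6: +8 new -> 42 infected
Step 7: +4 new -> 46 infected
Step 8: +3 new -> 49 infected
Step 9: +2 new -> 51 infected
Step 10: +1 new -> 52 infected
Step 11: +0 new -> 52 infected

Answer: 52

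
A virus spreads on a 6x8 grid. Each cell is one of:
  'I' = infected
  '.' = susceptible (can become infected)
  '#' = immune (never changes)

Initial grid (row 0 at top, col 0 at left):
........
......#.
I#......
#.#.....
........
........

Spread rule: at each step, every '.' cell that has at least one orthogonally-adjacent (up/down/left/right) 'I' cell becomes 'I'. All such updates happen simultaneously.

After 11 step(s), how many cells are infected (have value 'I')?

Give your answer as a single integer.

Step 0 (initial): 1 infected
Step 1: +1 new -> 2 infected
Step 2: +2 new -> 4 infected
Step 3: +2 new -> 6 infected
Step 4: +3 new -> 9 infected
Step 5: +3 new -> 12 infected
Step 6: +4 new -> 16 infected
Step 7: +4 new -> 20 infected
Step 8: +6 new -> 26 infected
Step 9: +7 new -> 33 infected
Step 10: +7 new -> 40 infected
Step 11: +3 new -> 43 infected

Answer: 43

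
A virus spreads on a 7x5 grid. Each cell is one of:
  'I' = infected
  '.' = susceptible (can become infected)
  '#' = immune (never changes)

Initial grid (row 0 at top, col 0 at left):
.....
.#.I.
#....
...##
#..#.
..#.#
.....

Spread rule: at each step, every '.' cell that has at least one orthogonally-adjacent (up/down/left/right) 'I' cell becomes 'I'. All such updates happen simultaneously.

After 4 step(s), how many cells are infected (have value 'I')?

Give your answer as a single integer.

Step 0 (initial): 1 infected
Step 1: +4 new -> 5 infected
Step 2: +4 new -> 9 infected
Step 3: +3 new -> 12 infected
Step 4: +3 new -> 15 infected

Answer: 15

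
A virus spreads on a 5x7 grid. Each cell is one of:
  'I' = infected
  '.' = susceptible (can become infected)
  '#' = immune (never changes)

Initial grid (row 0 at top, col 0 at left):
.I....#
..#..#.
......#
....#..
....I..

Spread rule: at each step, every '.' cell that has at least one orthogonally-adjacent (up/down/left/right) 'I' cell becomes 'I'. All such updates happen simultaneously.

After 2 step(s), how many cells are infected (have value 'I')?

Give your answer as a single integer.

Step 0 (initial): 2 infected
Step 1: +5 new -> 7 infected
Step 2: +7 new -> 14 infected

Answer: 14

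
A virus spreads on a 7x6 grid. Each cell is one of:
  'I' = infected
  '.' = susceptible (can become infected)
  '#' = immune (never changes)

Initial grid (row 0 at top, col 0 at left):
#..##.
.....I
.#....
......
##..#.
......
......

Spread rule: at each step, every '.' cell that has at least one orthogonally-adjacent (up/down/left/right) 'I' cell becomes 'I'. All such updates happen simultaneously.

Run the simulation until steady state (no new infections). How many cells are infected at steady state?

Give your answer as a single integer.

Answer: 35

Derivation:
Step 0 (initial): 1 infected
Step 1: +3 new -> 4 infected
Step 2: +3 new -> 7 infected
Step 3: +4 new -> 11 infected
Step 4: +5 new -> 16 infected
Step 5: +6 new -> 22 infected
Step 6: +5 new -> 27 infected
Step 7: +3 new -> 30 infected
Step 8: +2 new -> 32 infected
Step 9: +2 new -> 34 infected
Step 10: +1 new -> 35 infected
Step 11: +0 new -> 35 infected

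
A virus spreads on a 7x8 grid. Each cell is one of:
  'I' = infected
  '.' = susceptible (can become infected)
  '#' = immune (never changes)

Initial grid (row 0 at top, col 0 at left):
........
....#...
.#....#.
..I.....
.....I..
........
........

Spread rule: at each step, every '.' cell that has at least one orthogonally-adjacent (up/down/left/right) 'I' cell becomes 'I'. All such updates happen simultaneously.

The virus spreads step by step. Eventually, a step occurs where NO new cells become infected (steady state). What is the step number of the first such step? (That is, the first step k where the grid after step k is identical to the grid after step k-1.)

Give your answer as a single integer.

Step 0 (initial): 2 infected
Step 1: +8 new -> 10 infected
Step 2: +13 new -> 23 infected
Step 3: +14 new -> 37 infected
Step 4: +10 new -> 47 infected
Step 5: +5 new -> 52 infected
Step 6: +1 new -> 53 infected
Step 7: +0 new -> 53 infected

Answer: 7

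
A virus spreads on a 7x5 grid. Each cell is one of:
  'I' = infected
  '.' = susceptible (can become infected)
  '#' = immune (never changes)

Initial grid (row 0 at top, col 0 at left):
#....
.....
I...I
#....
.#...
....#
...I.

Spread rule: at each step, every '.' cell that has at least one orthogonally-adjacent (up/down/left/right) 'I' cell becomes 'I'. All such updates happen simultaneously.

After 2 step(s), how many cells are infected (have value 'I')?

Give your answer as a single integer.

Answer: 21

Derivation:
Step 0 (initial): 3 infected
Step 1: +8 new -> 11 infected
Step 2: +10 new -> 21 infected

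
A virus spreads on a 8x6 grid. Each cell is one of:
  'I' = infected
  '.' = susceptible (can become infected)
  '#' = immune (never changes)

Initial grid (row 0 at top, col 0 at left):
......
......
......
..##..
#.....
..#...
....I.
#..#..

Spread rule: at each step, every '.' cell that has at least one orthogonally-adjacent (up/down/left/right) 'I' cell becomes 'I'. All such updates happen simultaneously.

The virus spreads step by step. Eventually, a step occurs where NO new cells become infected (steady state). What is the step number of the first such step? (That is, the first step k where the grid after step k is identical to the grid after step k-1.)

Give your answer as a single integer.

Answer: 11

Derivation:
Step 0 (initial): 1 infected
Step 1: +4 new -> 5 infected
Step 2: +5 new -> 10 infected
Step 3: +5 new -> 15 infected
Step 4: +6 new -> 21 infected
Step 5: +5 new -> 26 infected
Step 6: +5 new -> 31 infected
Step 7: +5 new -> 36 infected
Step 8: +3 new -> 39 infected
Step 9: +2 new -> 41 infected
Step 10: +1 new -> 42 infected
Step 11: +0 new -> 42 infected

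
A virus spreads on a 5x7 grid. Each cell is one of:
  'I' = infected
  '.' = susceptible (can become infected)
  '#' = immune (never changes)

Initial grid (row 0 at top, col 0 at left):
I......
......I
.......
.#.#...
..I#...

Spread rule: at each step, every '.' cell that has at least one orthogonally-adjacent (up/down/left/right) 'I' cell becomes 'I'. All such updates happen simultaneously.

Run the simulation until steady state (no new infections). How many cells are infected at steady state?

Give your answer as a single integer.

Answer: 32

Derivation:
Step 0 (initial): 3 infected
Step 1: +7 new -> 10 infected
Step 2: +9 new -> 19 infected
Step 3: +10 new -> 29 infected
Step 4: +2 new -> 31 infected
Step 5: +1 new -> 32 infected
Step 6: +0 new -> 32 infected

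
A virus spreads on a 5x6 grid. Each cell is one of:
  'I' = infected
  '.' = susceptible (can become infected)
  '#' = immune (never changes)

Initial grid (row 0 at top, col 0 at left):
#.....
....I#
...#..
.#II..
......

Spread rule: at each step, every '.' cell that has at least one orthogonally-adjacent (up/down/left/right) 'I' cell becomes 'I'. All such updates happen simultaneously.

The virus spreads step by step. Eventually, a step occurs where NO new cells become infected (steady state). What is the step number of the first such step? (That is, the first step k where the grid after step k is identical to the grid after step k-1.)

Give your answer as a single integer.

Step 0 (initial): 3 infected
Step 1: +7 new -> 10 infected
Step 2: +8 new -> 18 infected
Step 3: +5 new -> 23 infected
Step 4: +3 new -> 26 infected
Step 5: +0 new -> 26 infected

Answer: 5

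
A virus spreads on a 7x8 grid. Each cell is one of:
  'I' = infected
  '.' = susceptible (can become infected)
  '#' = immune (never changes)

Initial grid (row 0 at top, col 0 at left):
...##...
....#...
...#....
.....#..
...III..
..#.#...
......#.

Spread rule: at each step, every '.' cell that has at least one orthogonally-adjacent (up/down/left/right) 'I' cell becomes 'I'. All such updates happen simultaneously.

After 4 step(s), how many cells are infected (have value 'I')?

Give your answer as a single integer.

Step 0 (initial): 3 infected
Step 1: +6 new -> 9 infected
Step 2: +8 new -> 17 infected
Step 3: +10 new -> 27 infected
Step 4: +9 new -> 36 infected

Answer: 36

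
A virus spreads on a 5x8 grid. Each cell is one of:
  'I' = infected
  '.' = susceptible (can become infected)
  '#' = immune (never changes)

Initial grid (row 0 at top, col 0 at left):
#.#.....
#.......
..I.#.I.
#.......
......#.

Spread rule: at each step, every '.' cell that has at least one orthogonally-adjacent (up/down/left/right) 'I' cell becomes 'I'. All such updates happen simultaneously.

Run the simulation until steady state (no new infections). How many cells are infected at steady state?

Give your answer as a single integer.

Step 0 (initial): 2 infected
Step 1: +8 new -> 10 infected
Step 2: +11 new -> 21 infected
Step 3: +10 new -> 31 infected
Step 4: +3 new -> 34 infected
Step 5: +0 new -> 34 infected

Answer: 34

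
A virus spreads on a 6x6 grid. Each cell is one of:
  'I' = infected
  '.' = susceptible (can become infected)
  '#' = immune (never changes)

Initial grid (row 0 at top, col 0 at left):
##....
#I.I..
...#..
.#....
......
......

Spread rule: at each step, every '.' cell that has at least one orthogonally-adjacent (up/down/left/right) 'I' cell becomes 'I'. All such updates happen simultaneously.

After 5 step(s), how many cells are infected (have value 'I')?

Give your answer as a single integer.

Step 0 (initial): 2 infected
Step 1: +4 new -> 6 infected
Step 2: +6 new -> 12 infected
Step 3: +5 new -> 17 infected
Step 4: +5 new -> 22 infected
Step 5: +6 new -> 28 infected

Answer: 28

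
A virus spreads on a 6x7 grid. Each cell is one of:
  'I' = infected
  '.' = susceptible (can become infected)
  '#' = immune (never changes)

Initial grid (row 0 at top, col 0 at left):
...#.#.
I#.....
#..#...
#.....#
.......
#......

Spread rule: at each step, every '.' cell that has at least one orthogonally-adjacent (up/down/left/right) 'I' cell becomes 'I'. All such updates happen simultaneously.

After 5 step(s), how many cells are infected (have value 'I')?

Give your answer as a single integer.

Answer: 7

Derivation:
Step 0 (initial): 1 infected
Step 1: +1 new -> 2 infected
Step 2: +1 new -> 3 infected
Step 3: +1 new -> 4 infected
Step 4: +1 new -> 5 infected
Step 5: +2 new -> 7 infected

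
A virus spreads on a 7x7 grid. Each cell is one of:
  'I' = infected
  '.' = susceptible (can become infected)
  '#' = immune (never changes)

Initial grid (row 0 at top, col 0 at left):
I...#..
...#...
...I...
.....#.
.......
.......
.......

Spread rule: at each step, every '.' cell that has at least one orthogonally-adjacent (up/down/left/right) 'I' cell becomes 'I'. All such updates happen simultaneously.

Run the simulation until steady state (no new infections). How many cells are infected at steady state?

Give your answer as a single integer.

Answer: 46

Derivation:
Step 0 (initial): 2 infected
Step 1: +5 new -> 7 infected
Step 2: +10 new -> 17 infected
Step 3: +8 new -> 25 infected
Step 4: +9 new -> 34 infected
Step 5: +7 new -> 41 infected
Step 6: +4 new -> 45 infected
Step 7: +1 new -> 46 infected
Step 8: +0 new -> 46 infected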